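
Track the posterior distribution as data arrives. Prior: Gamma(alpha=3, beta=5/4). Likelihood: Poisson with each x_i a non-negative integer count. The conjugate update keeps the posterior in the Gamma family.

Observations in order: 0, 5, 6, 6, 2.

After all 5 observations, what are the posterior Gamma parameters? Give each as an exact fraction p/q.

alpha=22, beta=25/4

obs 1: x=0 → posterior Gamma(3, 9/4)
obs 2: x=5 → posterior Gamma(8, 13/4)
obs 3: x=6 → posterior Gamma(14, 17/4)
obs 4: x=6 → posterior Gamma(20, 21/4)
obs 5: x=2 → posterior Gamma(22, 25/4)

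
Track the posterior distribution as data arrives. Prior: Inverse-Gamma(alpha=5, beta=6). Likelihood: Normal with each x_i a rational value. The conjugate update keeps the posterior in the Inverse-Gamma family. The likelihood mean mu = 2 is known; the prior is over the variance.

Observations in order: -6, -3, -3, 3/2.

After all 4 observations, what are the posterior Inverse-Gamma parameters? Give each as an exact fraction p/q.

obs 1: x=-6 → posterior Inverse-Gamma(11/2, 38)
obs 2: x=-3 → posterior Inverse-Gamma(6, 101/2)
obs 3: x=-3 → posterior Inverse-Gamma(13/2, 63)
obs 4: x=3/2 → posterior Inverse-Gamma(7, 505/8)

alpha=7, beta=505/8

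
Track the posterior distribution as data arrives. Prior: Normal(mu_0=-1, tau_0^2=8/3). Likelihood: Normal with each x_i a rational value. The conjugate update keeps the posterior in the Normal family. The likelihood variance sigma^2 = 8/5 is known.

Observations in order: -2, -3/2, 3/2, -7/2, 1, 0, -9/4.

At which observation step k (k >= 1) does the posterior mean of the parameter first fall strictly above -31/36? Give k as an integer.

k = 3

obs 1: x=-2 → posterior Normal(-13/8, 1)
obs 2: x=-3/2 → posterior Normal(-41/26, 8/13)
obs 3: x=3/2 → posterior Normal(-13/18, 4/9)
obs 4: x=-7/2 → posterior Normal(-61/46, 8/23)
obs 5: x=1 → posterior Normal(-51/56, 2/7)
obs 6: x=0 → posterior Normal(-17/22, 8/33)
obs 7: x=-9/4 → posterior Normal(-147/152, 4/19)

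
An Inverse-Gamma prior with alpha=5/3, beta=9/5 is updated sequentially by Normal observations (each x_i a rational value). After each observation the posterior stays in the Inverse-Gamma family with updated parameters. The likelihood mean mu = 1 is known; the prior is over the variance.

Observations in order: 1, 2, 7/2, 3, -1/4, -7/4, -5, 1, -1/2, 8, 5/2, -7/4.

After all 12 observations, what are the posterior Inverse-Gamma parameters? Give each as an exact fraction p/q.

alpha=23/3, beta=9683/160

obs 1: x=1 → posterior Inverse-Gamma(13/6, 9/5)
obs 2: x=2 → posterior Inverse-Gamma(8/3, 23/10)
obs 3: x=7/2 → posterior Inverse-Gamma(19/6, 217/40)
obs 4: x=3 → posterior Inverse-Gamma(11/3, 297/40)
obs 5: x=-1/4 → posterior Inverse-Gamma(25/6, 1313/160)
obs 6: x=-7/4 → posterior Inverse-Gamma(14/3, 959/80)
obs 7: x=-5 → posterior Inverse-Gamma(31/6, 2399/80)
obs 8: x=1 → posterior Inverse-Gamma(17/3, 2399/80)
obs 9: x=-1/2 → posterior Inverse-Gamma(37/6, 2489/80)
obs 10: x=8 → posterior Inverse-Gamma(20/3, 4449/80)
obs 11: x=5/2 → posterior Inverse-Gamma(43/6, 4539/80)
obs 12: x=-7/4 → posterior Inverse-Gamma(23/3, 9683/160)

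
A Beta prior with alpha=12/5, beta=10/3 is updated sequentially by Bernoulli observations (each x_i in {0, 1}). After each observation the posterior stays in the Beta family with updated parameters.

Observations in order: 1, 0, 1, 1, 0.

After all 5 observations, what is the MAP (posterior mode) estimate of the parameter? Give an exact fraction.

66/131

obs 1: x=1 → posterior Beta(17/5, 10/3)
obs 2: x=0 → posterior Beta(17/5, 13/3)
obs 3: x=1 → posterior Beta(22/5, 13/3)
obs 4: x=1 → posterior Beta(27/5, 13/3)
obs 5: x=0 → posterior Beta(27/5, 16/3)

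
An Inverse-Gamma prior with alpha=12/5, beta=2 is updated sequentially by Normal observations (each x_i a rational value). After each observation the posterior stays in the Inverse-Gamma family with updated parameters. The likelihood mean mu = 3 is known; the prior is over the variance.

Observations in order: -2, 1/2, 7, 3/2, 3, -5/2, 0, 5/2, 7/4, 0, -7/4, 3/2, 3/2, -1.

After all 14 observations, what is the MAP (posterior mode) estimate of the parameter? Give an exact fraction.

obs 1: x=-2 → posterior Inverse-Gamma(29/10, 29/2)
obs 2: x=1/2 → posterior Inverse-Gamma(17/5, 141/8)
obs 3: x=7 → posterior Inverse-Gamma(39/10, 205/8)
obs 4: x=3/2 → posterior Inverse-Gamma(22/5, 107/4)
obs 5: x=3 → posterior Inverse-Gamma(49/10, 107/4)
obs 6: x=-5/2 → posterior Inverse-Gamma(27/5, 335/8)
obs 7: x=0 → posterior Inverse-Gamma(59/10, 371/8)
obs 8: x=5/2 → posterior Inverse-Gamma(32/5, 93/2)
obs 9: x=7/4 → posterior Inverse-Gamma(69/10, 1513/32)
obs 10: x=0 → posterior Inverse-Gamma(37/5, 1657/32)
obs 11: x=-7/4 → posterior Inverse-Gamma(79/10, 1009/16)
obs 12: x=3/2 → posterior Inverse-Gamma(42/5, 1027/16)
obs 13: x=3/2 → posterior Inverse-Gamma(89/10, 1045/16)
obs 14: x=-1 → posterior Inverse-Gamma(47/5, 1173/16)

5865/832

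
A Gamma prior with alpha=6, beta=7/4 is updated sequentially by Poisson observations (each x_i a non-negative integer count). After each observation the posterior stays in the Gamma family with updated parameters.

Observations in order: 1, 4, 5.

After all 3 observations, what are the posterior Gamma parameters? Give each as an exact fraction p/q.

obs 1: x=1 → posterior Gamma(7, 11/4)
obs 2: x=4 → posterior Gamma(11, 15/4)
obs 3: x=5 → posterior Gamma(16, 19/4)

alpha=16, beta=19/4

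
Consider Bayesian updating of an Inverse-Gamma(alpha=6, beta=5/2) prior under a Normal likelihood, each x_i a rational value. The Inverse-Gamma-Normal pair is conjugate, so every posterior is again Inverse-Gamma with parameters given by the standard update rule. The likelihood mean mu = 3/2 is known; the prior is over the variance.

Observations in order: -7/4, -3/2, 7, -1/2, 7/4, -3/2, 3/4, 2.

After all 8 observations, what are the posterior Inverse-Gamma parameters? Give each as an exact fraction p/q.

obs 1: x=-7/4 → posterior Inverse-Gamma(13/2, 249/32)
obs 2: x=-3/2 → posterior Inverse-Gamma(7, 393/32)
obs 3: x=7 → posterior Inverse-Gamma(15/2, 877/32)
obs 4: x=-1/2 → posterior Inverse-Gamma(8, 941/32)
obs 5: x=7/4 → posterior Inverse-Gamma(17/2, 471/16)
obs 6: x=-3/2 → posterior Inverse-Gamma(9, 543/16)
obs 7: x=3/4 → posterior Inverse-Gamma(19/2, 1095/32)
obs 8: x=2 → posterior Inverse-Gamma(10, 1099/32)

alpha=10, beta=1099/32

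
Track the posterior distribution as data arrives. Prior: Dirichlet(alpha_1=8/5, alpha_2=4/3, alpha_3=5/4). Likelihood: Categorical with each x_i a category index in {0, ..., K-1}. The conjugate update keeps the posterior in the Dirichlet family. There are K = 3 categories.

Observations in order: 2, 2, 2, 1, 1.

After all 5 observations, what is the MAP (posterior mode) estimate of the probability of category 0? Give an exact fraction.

obs 1: x=2 → posterior Dirichlet(8/5, 4/3, 9/4)
obs 2: x=2 → posterior Dirichlet(8/5, 4/3, 13/4)
obs 3: x=2 → posterior Dirichlet(8/5, 4/3, 17/4)
obs 4: x=1 → posterior Dirichlet(8/5, 7/3, 17/4)
obs 5: x=1 → posterior Dirichlet(8/5, 10/3, 17/4)

36/371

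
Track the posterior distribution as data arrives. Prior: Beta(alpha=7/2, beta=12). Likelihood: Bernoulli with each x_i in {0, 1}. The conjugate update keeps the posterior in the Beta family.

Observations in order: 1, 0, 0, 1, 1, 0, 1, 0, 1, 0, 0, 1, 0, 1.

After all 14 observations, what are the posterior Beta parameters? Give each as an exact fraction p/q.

obs 1: x=1 → posterior Beta(9/2, 12)
obs 2: x=0 → posterior Beta(9/2, 13)
obs 3: x=0 → posterior Beta(9/2, 14)
obs 4: x=1 → posterior Beta(11/2, 14)
obs 5: x=1 → posterior Beta(13/2, 14)
obs 6: x=0 → posterior Beta(13/2, 15)
obs 7: x=1 → posterior Beta(15/2, 15)
obs 8: x=0 → posterior Beta(15/2, 16)
obs 9: x=1 → posterior Beta(17/2, 16)
obs 10: x=0 → posterior Beta(17/2, 17)
obs 11: x=0 → posterior Beta(17/2, 18)
obs 12: x=1 → posterior Beta(19/2, 18)
obs 13: x=0 → posterior Beta(19/2, 19)
obs 14: x=1 → posterior Beta(21/2, 19)

alpha=21/2, beta=19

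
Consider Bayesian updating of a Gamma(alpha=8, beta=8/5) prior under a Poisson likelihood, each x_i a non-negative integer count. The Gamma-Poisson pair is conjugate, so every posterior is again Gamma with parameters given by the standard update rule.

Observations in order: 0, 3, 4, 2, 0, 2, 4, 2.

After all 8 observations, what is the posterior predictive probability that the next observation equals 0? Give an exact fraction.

obs 1: x=0 → posterior Gamma(8, 13/5)
obs 2: x=3 → posterior Gamma(11, 18/5)
obs 3: x=4 → posterior Gamma(15, 23/5)
obs 4: x=2 → posterior Gamma(17, 28/5)
obs 5: x=0 → posterior Gamma(17, 33/5)
obs 6: x=2 → posterior Gamma(19, 38/5)
obs 7: x=4 → posterior Gamma(23, 43/5)
obs 8: x=2 → posterior Gamma(25, 48/5)

1074065914326960788028149801831911881965568/12790771483610519443342791266451996229460693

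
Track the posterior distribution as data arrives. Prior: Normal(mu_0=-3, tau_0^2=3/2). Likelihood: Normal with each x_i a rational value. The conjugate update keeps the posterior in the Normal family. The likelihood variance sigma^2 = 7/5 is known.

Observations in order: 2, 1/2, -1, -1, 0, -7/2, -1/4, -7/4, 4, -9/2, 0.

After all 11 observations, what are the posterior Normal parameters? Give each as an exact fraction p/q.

mu_0=-249/358, tau_0^2=21/179

obs 1: x=2 → posterior Normal(-12/29, 21/29)
obs 2: x=1/2 → posterior Normal(-9/88, 21/44)
obs 3: x=-1 → posterior Normal(-39/118, 21/59)
obs 4: x=-1 → posterior Normal(-69/148, 21/74)
obs 5: x=0 → posterior Normal(-69/178, 21/89)
obs 6: x=-7/2 → posterior Normal(-87/104, 21/104)
obs 7: x=-1/4 → posterior Normal(-363/476, 3/17)
obs 8: x=-7/4 → posterior Normal(-117/134, 21/134)
obs 9: x=4 → posterior Normal(-57/149, 21/149)
obs 10: x=-9/2 → posterior Normal(-249/328, 21/164)
obs 11: x=0 → posterior Normal(-249/358, 21/179)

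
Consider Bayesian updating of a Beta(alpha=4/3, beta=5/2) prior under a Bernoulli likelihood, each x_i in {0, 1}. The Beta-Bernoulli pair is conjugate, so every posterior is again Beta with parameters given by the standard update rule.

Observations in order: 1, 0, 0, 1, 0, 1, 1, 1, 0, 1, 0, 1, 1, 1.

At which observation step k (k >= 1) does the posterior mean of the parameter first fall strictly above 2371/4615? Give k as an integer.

k = 8

obs 1: x=1 → posterior Beta(7/3, 5/2)
obs 2: x=0 → posterior Beta(7/3, 7/2)
obs 3: x=0 → posterior Beta(7/3, 9/2)
obs 4: x=1 → posterior Beta(10/3, 9/2)
obs 5: x=0 → posterior Beta(10/3, 11/2)
obs 6: x=1 → posterior Beta(13/3, 11/2)
obs 7: x=1 → posterior Beta(16/3, 11/2)
obs 8: x=1 → posterior Beta(19/3, 11/2)
obs 9: x=0 → posterior Beta(19/3, 13/2)
obs 10: x=1 → posterior Beta(22/3, 13/2)
obs 11: x=0 → posterior Beta(22/3, 15/2)
obs 12: x=1 → posterior Beta(25/3, 15/2)
obs 13: x=1 → posterior Beta(28/3, 15/2)
obs 14: x=1 → posterior Beta(31/3, 15/2)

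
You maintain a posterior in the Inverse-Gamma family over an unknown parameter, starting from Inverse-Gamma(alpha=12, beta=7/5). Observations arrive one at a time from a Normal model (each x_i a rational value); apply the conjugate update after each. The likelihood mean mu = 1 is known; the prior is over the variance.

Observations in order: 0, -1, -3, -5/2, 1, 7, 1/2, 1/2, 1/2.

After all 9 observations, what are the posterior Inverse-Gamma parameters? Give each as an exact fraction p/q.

obs 1: x=0 → posterior Inverse-Gamma(25/2, 19/10)
obs 2: x=-1 → posterior Inverse-Gamma(13, 39/10)
obs 3: x=-3 → posterior Inverse-Gamma(27/2, 119/10)
obs 4: x=-5/2 → posterior Inverse-Gamma(14, 721/40)
obs 5: x=1 → posterior Inverse-Gamma(29/2, 721/40)
obs 6: x=7 → posterior Inverse-Gamma(15, 1441/40)
obs 7: x=1/2 → posterior Inverse-Gamma(31/2, 723/20)
obs 8: x=1/2 → posterior Inverse-Gamma(16, 1451/40)
obs 9: x=1/2 → posterior Inverse-Gamma(33/2, 182/5)

alpha=33/2, beta=182/5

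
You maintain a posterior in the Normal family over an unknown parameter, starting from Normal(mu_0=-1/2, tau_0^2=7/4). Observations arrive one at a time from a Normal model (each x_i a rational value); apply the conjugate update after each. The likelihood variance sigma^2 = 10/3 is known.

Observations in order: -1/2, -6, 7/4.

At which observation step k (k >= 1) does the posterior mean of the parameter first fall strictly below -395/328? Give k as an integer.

k = 2

obs 1: x=-1/2 → posterior Normal(-1/2, 70/61)
obs 2: x=-6 → posterior Normal(-313/164, 35/41)
obs 3: x=7/4 → posterior Normal(-479/412, 70/103)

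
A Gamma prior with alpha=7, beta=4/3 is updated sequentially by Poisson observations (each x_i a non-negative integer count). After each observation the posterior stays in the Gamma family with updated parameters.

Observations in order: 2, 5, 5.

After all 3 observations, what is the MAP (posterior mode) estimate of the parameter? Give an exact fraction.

obs 1: x=2 → posterior Gamma(9, 7/3)
obs 2: x=5 → posterior Gamma(14, 10/3)
obs 3: x=5 → posterior Gamma(19, 13/3)

54/13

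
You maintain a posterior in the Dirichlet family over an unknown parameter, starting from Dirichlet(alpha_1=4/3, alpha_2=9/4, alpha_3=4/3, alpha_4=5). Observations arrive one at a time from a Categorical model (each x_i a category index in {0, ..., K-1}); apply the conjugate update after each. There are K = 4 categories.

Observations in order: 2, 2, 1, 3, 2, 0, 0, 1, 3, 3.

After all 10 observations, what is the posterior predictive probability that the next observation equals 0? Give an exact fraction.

40/239

obs 1: x=2 → posterior Dirichlet(4/3, 9/4, 7/3, 5)
obs 2: x=2 → posterior Dirichlet(4/3, 9/4, 10/3, 5)
obs 3: x=1 → posterior Dirichlet(4/3, 13/4, 10/3, 5)
obs 4: x=3 → posterior Dirichlet(4/3, 13/4, 10/3, 6)
obs 5: x=2 → posterior Dirichlet(4/3, 13/4, 13/3, 6)
obs 6: x=0 → posterior Dirichlet(7/3, 13/4, 13/3, 6)
obs 7: x=0 → posterior Dirichlet(10/3, 13/4, 13/3, 6)
obs 8: x=1 → posterior Dirichlet(10/3, 17/4, 13/3, 6)
obs 9: x=3 → posterior Dirichlet(10/3, 17/4, 13/3, 7)
obs 10: x=3 → posterior Dirichlet(10/3, 17/4, 13/3, 8)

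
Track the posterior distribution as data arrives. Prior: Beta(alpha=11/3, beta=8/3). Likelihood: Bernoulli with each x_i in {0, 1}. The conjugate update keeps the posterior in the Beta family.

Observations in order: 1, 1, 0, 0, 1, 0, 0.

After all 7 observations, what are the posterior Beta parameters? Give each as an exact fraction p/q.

alpha=20/3, beta=20/3

obs 1: x=1 → posterior Beta(14/3, 8/3)
obs 2: x=1 → posterior Beta(17/3, 8/3)
obs 3: x=0 → posterior Beta(17/3, 11/3)
obs 4: x=0 → posterior Beta(17/3, 14/3)
obs 5: x=1 → posterior Beta(20/3, 14/3)
obs 6: x=0 → posterior Beta(20/3, 17/3)
obs 7: x=0 → posterior Beta(20/3, 20/3)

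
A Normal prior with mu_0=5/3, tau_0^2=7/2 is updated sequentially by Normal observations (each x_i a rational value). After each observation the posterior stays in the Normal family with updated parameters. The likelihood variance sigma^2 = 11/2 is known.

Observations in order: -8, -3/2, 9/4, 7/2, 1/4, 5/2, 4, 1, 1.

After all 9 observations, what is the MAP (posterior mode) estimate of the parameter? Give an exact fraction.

80/111

obs 1: x=-8 → posterior Normal(-113/54, 77/36)
obs 2: x=-3/2 → posterior Normal(-289/150, 77/50)
obs 3: x=9/4 → posterior Normal(-389/384, 77/64)
obs 4: x=7/2 → posterior Normal(-95/468, 77/78)
obs 5: x=1/4 → posterior Normal(-37/276, 77/92)
obs 6: x=5/2 → posterior Normal(34/159, 77/106)
obs 7: x=4 → posterior Normal(59/90, 77/120)
obs 8: x=1 → posterior Normal(139/201, 77/134)
obs 9: x=1 → posterior Normal(80/111, 77/148)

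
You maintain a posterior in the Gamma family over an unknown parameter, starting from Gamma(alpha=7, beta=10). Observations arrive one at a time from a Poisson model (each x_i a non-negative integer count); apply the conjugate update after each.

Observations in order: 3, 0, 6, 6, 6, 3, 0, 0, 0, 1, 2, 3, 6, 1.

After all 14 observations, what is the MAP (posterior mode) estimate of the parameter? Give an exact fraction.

obs 1: x=3 → posterior Gamma(10, 11)
obs 2: x=0 → posterior Gamma(10, 12)
obs 3: x=6 → posterior Gamma(16, 13)
obs 4: x=6 → posterior Gamma(22, 14)
obs 5: x=6 → posterior Gamma(28, 15)
obs 6: x=3 → posterior Gamma(31, 16)
obs 7: x=0 → posterior Gamma(31, 17)
obs 8: x=0 → posterior Gamma(31, 18)
obs 9: x=0 → posterior Gamma(31, 19)
obs 10: x=1 → posterior Gamma(32, 20)
obs 11: x=2 → posterior Gamma(34, 21)
obs 12: x=3 → posterior Gamma(37, 22)
obs 13: x=6 → posterior Gamma(43, 23)
obs 14: x=1 → posterior Gamma(44, 24)

43/24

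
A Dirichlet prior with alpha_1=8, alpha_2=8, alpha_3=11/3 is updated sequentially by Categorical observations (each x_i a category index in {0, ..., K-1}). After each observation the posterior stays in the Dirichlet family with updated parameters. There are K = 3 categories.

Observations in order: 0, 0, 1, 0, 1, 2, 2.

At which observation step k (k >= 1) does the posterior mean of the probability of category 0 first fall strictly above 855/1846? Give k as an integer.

k = 4

obs 1: x=0 → posterior Dirichlet(9, 8, 11/3)
obs 2: x=0 → posterior Dirichlet(10, 8, 11/3)
obs 3: x=1 → posterior Dirichlet(10, 9, 11/3)
obs 4: x=0 → posterior Dirichlet(11, 9, 11/3)
obs 5: x=1 → posterior Dirichlet(11, 10, 11/3)
obs 6: x=2 → posterior Dirichlet(11, 10, 14/3)
obs 7: x=2 → posterior Dirichlet(11, 10, 17/3)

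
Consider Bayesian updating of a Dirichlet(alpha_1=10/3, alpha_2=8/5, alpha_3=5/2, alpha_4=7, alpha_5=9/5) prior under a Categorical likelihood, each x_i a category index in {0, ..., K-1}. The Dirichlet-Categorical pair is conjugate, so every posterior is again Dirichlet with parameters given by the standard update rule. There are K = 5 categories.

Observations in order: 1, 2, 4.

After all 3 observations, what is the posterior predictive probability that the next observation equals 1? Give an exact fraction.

78/577

obs 1: x=1 → posterior Dirichlet(10/3, 13/5, 5/2, 7, 9/5)
obs 2: x=2 → posterior Dirichlet(10/3, 13/5, 7/2, 7, 9/5)
obs 3: x=4 → posterior Dirichlet(10/3, 13/5, 7/2, 7, 14/5)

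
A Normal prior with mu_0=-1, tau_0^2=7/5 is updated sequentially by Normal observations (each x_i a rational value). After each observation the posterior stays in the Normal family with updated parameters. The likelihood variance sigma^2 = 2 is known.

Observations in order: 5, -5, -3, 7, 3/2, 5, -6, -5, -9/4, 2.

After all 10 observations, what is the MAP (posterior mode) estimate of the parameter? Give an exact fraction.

obs 1: x=5 → posterior Normal(25/17, 14/17)
obs 2: x=-5 → posterior Normal(-5/12, 7/12)
obs 3: x=-3 → posterior Normal(-1, 14/31)
obs 4: x=7 → posterior Normal(9/19, 7/19)
obs 5: x=3/2 → posterior Normal(19/30, 14/45)
obs 6: x=5 → posterior Normal(127/104, 7/26)
obs 7: x=-6 → posterior Normal(43/118, 14/59)
obs 8: x=-5 → posterior Normal(-9/44, 7/33)
obs 9: x=-9/4 → posterior Normal(-117/292, 14/73)
obs 10: x=2 → posterior Normal(-61/320, 7/40)

-61/320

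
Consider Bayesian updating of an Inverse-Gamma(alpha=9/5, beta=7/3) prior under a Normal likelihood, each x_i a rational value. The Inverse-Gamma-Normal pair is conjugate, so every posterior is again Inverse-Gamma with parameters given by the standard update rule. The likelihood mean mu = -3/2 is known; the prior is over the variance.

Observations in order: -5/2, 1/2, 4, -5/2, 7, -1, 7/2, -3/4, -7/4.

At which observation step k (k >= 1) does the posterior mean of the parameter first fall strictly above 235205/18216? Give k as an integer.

obs 1: x=-5/2 → posterior Inverse-Gamma(23/10, 17/6)
obs 2: x=1/2 → posterior Inverse-Gamma(14/5, 29/6)
obs 3: x=4 → posterior Inverse-Gamma(33/10, 479/24)
obs 4: x=-5/2 → posterior Inverse-Gamma(19/5, 491/24)
obs 5: x=7 → posterior Inverse-Gamma(43/10, 679/12)
obs 6: x=-1 → posterior Inverse-Gamma(24/5, 1361/24)
obs 7: x=7/2 → posterior Inverse-Gamma(53/10, 1661/24)
obs 8: x=-3/4 → posterior Inverse-Gamma(29/5, 6671/96)
obs 9: x=-7/4 → posterior Inverse-Gamma(63/10, 3337/48)

k = 5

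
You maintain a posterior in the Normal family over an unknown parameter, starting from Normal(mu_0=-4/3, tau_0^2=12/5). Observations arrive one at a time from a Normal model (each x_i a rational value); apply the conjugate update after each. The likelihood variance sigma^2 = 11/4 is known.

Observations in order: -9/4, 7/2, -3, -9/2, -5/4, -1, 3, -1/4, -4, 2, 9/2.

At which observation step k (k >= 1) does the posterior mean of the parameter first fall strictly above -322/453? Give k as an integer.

k = 2

obs 1: x=-9/4 → posterior Normal(-544/309, 132/103)
obs 2: x=7/2 → posterior Normal(-40/453, 132/151)
obs 3: x=-3 → posterior Normal(-472/597, 132/199)
obs 4: x=-9/2 → posterior Normal(-1120/741, 132/247)
obs 5: x=-5/4 → posterior Normal(-260/177, 132/295)
obs 6: x=-1 → posterior Normal(-1444/1029, 132/343)
obs 7: x=3 → posterior Normal(-44/51, 132/391)
obs 8: x=-1/4 → posterior Normal(-1048/1317, 132/439)
obs 9: x=-4 → posterior Normal(-1624/1461, 132/487)
obs 10: x=2 → posterior Normal(-1336/1605, 132/535)
obs 11: x=9/2 → posterior Normal(-688/1749, 12/53)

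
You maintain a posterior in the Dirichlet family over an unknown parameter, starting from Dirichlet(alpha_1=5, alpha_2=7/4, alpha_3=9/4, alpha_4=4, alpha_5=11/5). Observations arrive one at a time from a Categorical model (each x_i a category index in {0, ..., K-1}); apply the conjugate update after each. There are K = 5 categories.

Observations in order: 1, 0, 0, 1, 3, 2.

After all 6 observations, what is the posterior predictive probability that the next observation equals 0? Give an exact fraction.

obs 1: x=1 → posterior Dirichlet(5, 11/4, 9/4, 4, 11/5)
obs 2: x=0 → posterior Dirichlet(6, 11/4, 9/4, 4, 11/5)
obs 3: x=0 → posterior Dirichlet(7, 11/4, 9/4, 4, 11/5)
obs 4: x=1 → posterior Dirichlet(7, 15/4, 9/4, 4, 11/5)
obs 5: x=3 → posterior Dirichlet(7, 15/4, 9/4, 5, 11/5)
obs 6: x=2 → posterior Dirichlet(7, 15/4, 13/4, 5, 11/5)

35/106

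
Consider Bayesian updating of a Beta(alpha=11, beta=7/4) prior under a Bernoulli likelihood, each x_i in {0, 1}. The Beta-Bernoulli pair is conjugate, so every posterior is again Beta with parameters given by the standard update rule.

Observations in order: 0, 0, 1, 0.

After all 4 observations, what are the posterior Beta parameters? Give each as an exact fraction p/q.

alpha=12, beta=19/4

obs 1: x=0 → posterior Beta(11, 11/4)
obs 2: x=0 → posterior Beta(11, 15/4)
obs 3: x=1 → posterior Beta(12, 15/4)
obs 4: x=0 → posterior Beta(12, 19/4)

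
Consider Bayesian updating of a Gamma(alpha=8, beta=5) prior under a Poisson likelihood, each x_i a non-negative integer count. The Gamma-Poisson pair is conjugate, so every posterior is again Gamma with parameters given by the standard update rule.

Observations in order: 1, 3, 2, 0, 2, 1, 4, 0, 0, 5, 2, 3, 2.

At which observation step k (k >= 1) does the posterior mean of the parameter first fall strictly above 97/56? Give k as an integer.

obs 1: x=1 → posterior Gamma(9, 6)
obs 2: x=3 → posterior Gamma(12, 7)
obs 3: x=2 → posterior Gamma(14, 8)
obs 4: x=0 → posterior Gamma(14, 9)
obs 5: x=2 → posterior Gamma(16, 10)
obs 6: x=1 → posterior Gamma(17, 11)
obs 7: x=4 → posterior Gamma(21, 12)
obs 8: x=0 → posterior Gamma(21, 13)
obs 9: x=0 → posterior Gamma(21, 14)
obs 10: x=5 → posterior Gamma(26, 15)
obs 11: x=2 → posterior Gamma(28, 16)
obs 12: x=3 → posterior Gamma(31, 17)
obs 13: x=2 → posterior Gamma(33, 18)

k = 3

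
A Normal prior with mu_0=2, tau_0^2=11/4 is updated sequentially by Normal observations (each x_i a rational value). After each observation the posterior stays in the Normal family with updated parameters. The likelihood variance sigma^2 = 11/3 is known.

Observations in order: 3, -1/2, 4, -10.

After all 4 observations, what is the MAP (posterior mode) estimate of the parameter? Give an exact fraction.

obs 1: x=3 → posterior Normal(17/7, 11/7)
obs 2: x=-1/2 → posterior Normal(31/20, 11/10)
obs 3: x=4 → posterior Normal(55/26, 11/13)
obs 4: x=-10 → posterior Normal(-5/32, 11/16)

-5/32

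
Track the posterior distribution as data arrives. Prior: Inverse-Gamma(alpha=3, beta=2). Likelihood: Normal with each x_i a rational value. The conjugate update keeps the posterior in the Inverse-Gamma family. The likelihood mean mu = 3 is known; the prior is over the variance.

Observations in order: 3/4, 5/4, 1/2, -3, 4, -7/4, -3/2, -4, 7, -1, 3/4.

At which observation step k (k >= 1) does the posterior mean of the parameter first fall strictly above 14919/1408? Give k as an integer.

k = 8

obs 1: x=3/4 → posterior Inverse-Gamma(7/2, 145/32)
obs 2: x=5/4 → posterior Inverse-Gamma(4, 97/16)
obs 3: x=1/2 → posterior Inverse-Gamma(9/2, 147/16)
obs 4: x=-3 → posterior Inverse-Gamma(5, 435/16)
obs 5: x=4 → posterior Inverse-Gamma(11/2, 443/16)
obs 6: x=-7/4 → posterior Inverse-Gamma(6, 1247/32)
obs 7: x=-3/2 → posterior Inverse-Gamma(13/2, 1571/32)
obs 8: x=-4 → posterior Inverse-Gamma(7, 2355/32)
obs 9: x=7 → posterior Inverse-Gamma(15/2, 2611/32)
obs 10: x=-1 → posterior Inverse-Gamma(8, 2867/32)
obs 11: x=3/4 → posterior Inverse-Gamma(17/2, 737/8)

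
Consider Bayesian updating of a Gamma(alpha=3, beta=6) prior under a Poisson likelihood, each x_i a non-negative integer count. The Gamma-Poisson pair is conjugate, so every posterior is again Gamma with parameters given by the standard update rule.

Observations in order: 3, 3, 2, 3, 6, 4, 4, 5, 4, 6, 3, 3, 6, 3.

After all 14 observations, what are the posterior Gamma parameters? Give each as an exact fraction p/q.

alpha=58, beta=20

obs 1: x=3 → posterior Gamma(6, 7)
obs 2: x=3 → posterior Gamma(9, 8)
obs 3: x=2 → posterior Gamma(11, 9)
obs 4: x=3 → posterior Gamma(14, 10)
obs 5: x=6 → posterior Gamma(20, 11)
obs 6: x=4 → posterior Gamma(24, 12)
obs 7: x=4 → posterior Gamma(28, 13)
obs 8: x=5 → posterior Gamma(33, 14)
obs 9: x=4 → posterior Gamma(37, 15)
obs 10: x=6 → posterior Gamma(43, 16)
obs 11: x=3 → posterior Gamma(46, 17)
obs 12: x=3 → posterior Gamma(49, 18)
obs 13: x=6 → posterior Gamma(55, 19)
obs 14: x=3 → posterior Gamma(58, 20)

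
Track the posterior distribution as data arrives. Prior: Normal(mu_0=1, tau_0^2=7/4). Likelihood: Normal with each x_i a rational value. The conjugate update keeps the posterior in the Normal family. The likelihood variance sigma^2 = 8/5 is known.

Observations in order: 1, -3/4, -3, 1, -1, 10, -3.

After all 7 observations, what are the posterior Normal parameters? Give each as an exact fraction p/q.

mu_0=723/1108, tau_0^2=56/277

obs 1: x=1 → posterior Normal(1, 56/67)
obs 2: x=-3/4 → posterior Normal(163/408, 28/51)
obs 3: x=-3 → posterior Normal(-257/548, 56/137)
obs 4: x=1 → posterior Normal(-117/688, 14/43)
obs 5: x=-1 → posterior Normal(-257/828, 56/207)
obs 6: x=10 → posterior Normal(1143/968, 28/121)
obs 7: x=-3 → posterior Normal(723/1108, 56/277)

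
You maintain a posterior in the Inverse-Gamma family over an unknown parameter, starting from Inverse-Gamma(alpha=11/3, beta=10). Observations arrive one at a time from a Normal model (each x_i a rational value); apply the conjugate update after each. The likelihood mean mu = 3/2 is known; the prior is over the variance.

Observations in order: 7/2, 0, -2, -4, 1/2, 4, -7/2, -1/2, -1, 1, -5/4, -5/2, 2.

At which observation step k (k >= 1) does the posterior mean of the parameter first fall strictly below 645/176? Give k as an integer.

obs 1: x=7/2 → posterior Inverse-Gamma(25/6, 12)
obs 2: x=0 → posterior Inverse-Gamma(14/3, 105/8)
obs 3: x=-2 → posterior Inverse-Gamma(31/6, 77/4)
obs 4: x=-4 → posterior Inverse-Gamma(17/3, 275/8)
obs 5: x=1/2 → posterior Inverse-Gamma(37/6, 279/8)
obs 6: x=4 → posterior Inverse-Gamma(20/3, 38)
obs 7: x=-7/2 → posterior Inverse-Gamma(43/6, 101/2)
obs 8: x=-1/2 → posterior Inverse-Gamma(23/3, 105/2)
obs 9: x=-1 → posterior Inverse-Gamma(49/6, 445/8)
obs 10: x=1 → posterior Inverse-Gamma(26/3, 223/4)
obs 11: x=-5/4 → posterior Inverse-Gamma(55/6, 1905/32)
obs 12: x=-5/2 → posterior Inverse-Gamma(29/3, 2161/32)
obs 13: x=2 → posterior Inverse-Gamma(61/6, 2165/32)

k = 2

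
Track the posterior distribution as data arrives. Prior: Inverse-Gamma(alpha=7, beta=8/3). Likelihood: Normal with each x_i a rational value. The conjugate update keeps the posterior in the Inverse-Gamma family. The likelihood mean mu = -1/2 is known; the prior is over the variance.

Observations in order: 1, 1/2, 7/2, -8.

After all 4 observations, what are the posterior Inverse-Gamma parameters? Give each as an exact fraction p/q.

alpha=9, beta=485/12

obs 1: x=1 → posterior Inverse-Gamma(15/2, 91/24)
obs 2: x=1/2 → posterior Inverse-Gamma(8, 103/24)
obs 3: x=7/2 → posterior Inverse-Gamma(17/2, 295/24)
obs 4: x=-8 → posterior Inverse-Gamma(9, 485/12)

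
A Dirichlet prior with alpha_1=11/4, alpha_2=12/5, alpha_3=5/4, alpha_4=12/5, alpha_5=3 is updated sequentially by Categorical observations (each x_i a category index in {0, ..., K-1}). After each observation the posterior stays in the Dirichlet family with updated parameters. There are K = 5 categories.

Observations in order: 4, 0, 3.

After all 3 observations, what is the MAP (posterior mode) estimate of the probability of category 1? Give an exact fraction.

1/7

obs 1: x=4 → posterior Dirichlet(11/4, 12/5, 5/4, 12/5, 4)
obs 2: x=0 → posterior Dirichlet(15/4, 12/5, 5/4, 12/5, 4)
obs 3: x=3 → posterior Dirichlet(15/4, 12/5, 5/4, 17/5, 4)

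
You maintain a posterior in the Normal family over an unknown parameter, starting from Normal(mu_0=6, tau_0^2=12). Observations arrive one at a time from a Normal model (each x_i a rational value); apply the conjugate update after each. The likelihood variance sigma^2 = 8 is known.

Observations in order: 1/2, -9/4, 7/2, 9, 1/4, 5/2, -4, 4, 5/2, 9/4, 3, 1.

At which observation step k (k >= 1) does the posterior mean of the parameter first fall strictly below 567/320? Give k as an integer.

obs 1: x=1/2 → posterior Normal(27/10, 24/5)
obs 2: x=-9/4 → posterior Normal(27/32, 3)
obs 3: x=7/2 → posterior Normal(69/44, 24/11)
obs 4: x=9 → posterior Normal(177/56, 12/7)
obs 5: x=1/4 → posterior Normal(45/17, 24/17)
obs 6: x=5/2 → posterior Normal(21/8, 6/5)
obs 7: x=-4 → posterior Normal(81/46, 24/23)
obs 8: x=4 → posterior Normal(105/52, 12/13)
obs 9: x=5/2 → posterior Normal(60/29, 24/29)
obs 10: x=9/4 → posterior Normal(267/128, 3/4)
obs 11: x=3 → posterior Normal(303/140, 24/35)
obs 12: x=1 → posterior Normal(315/152, 12/19)

k = 2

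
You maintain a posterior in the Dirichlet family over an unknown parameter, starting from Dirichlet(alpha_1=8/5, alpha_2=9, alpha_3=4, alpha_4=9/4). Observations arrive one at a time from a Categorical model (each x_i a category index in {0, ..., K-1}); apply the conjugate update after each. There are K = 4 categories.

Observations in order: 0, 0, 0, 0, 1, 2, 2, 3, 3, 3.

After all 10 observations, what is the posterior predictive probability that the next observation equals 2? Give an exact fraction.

40/179

obs 1: x=0 → posterior Dirichlet(13/5, 9, 4, 9/4)
obs 2: x=0 → posterior Dirichlet(18/5, 9, 4, 9/4)
obs 3: x=0 → posterior Dirichlet(23/5, 9, 4, 9/4)
obs 4: x=0 → posterior Dirichlet(28/5, 9, 4, 9/4)
obs 5: x=1 → posterior Dirichlet(28/5, 10, 4, 9/4)
obs 6: x=2 → posterior Dirichlet(28/5, 10, 5, 9/4)
obs 7: x=2 → posterior Dirichlet(28/5, 10, 6, 9/4)
obs 8: x=3 → posterior Dirichlet(28/5, 10, 6, 13/4)
obs 9: x=3 → posterior Dirichlet(28/5, 10, 6, 17/4)
obs 10: x=3 → posterior Dirichlet(28/5, 10, 6, 21/4)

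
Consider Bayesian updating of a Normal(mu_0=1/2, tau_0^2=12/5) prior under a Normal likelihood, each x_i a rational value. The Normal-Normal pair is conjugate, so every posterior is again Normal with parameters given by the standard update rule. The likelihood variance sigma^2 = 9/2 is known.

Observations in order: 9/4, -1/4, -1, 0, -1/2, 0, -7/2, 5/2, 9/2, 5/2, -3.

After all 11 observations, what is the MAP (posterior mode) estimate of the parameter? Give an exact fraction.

71/206

obs 1: x=9/4 → posterior Normal(51/46, 36/23)
obs 2: x=-1/4 → posterior Normal(47/62, 36/31)
obs 3: x=-1 → posterior Normal(31/78, 12/13)
obs 4: x=0 → posterior Normal(31/94, 36/47)
obs 5: x=-1/2 → posterior Normal(23/110, 36/55)
obs 6: x=0 → posterior Normal(23/126, 4/7)
obs 7: x=-7/2 → posterior Normal(-33/142, 36/71)
obs 8: x=5/2 → posterior Normal(7/158, 36/79)
obs 9: x=9/2 → posterior Normal(79/174, 12/29)
obs 10: x=5/2 → posterior Normal(119/190, 36/95)
obs 11: x=-3 → posterior Normal(71/206, 36/103)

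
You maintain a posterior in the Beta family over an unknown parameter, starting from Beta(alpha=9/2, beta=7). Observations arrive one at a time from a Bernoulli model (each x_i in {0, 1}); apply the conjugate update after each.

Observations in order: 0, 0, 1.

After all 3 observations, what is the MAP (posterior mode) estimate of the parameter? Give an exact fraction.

9/25

obs 1: x=0 → posterior Beta(9/2, 8)
obs 2: x=0 → posterior Beta(9/2, 9)
obs 3: x=1 → posterior Beta(11/2, 9)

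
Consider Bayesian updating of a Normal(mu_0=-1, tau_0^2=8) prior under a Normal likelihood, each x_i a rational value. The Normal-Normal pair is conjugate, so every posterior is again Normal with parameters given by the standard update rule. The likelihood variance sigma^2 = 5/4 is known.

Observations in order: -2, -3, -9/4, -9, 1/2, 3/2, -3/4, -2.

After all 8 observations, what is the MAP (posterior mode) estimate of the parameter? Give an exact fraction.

-61/29

obs 1: x=-2 → posterior Normal(-69/37, 40/37)
obs 2: x=-3 → posterior Normal(-55/23, 40/69)
obs 3: x=-9/4 → posterior Normal(-237/101, 40/101)
obs 4: x=-9 → posterior Normal(-75/19, 40/133)
obs 5: x=1/2 → posterior Normal(-509/165, 8/33)
obs 6: x=3/2 → posterior Normal(-461/197, 40/197)
obs 7: x=-3/4 → posterior Normal(-485/229, 40/229)
obs 8: x=-2 → posterior Normal(-61/29, 40/261)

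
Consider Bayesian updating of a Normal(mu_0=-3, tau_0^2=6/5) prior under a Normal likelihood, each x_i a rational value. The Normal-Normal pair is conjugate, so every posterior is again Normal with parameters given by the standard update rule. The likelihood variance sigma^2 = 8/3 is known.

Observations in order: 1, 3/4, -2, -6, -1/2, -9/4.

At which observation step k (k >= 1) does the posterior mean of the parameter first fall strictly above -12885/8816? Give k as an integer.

obs 1: x=1 → posterior Normal(-51/29, 24/29)
obs 2: x=3/4 → posterior Normal(-177/152, 12/19)
obs 3: x=-2 → posterior Normal(-249/188, 24/47)
obs 4: x=-6 → posterior Normal(-465/224, 3/7)
obs 5: x=-1/2 → posterior Normal(-483/260, 24/65)
obs 6: x=-9/4 → posterior Normal(-141/74, 12/37)

k = 2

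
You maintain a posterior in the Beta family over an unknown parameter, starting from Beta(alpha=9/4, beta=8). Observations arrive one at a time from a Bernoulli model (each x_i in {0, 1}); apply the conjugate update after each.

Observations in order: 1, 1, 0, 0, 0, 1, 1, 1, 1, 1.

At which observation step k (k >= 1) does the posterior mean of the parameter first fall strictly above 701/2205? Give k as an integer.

obs 1: x=1 → posterior Beta(13/4, 8)
obs 2: x=1 → posterior Beta(17/4, 8)
obs 3: x=0 → posterior Beta(17/4, 9)
obs 4: x=0 → posterior Beta(17/4, 10)
obs 5: x=0 → posterior Beta(17/4, 11)
obs 6: x=1 → posterior Beta(21/4, 11)
obs 7: x=1 → posterior Beta(25/4, 11)
obs 8: x=1 → posterior Beta(29/4, 11)
obs 9: x=1 → posterior Beta(33/4, 11)
obs 10: x=1 → posterior Beta(37/4, 11)

k = 2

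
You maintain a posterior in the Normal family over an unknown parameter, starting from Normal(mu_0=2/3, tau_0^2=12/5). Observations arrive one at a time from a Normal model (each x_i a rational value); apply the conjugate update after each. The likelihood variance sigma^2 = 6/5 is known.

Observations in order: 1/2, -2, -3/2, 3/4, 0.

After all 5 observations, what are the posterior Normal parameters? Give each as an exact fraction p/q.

obs 1: x=1/2 → posterior Normal(5/9, 4/5)
obs 2: x=-2 → posterior Normal(-7/15, 12/25)
obs 3: x=-3/2 → posterior Normal(-16/21, 12/35)
obs 4: x=3/4 → posterior Normal(-23/54, 4/15)
obs 5: x=0 → posterior Normal(-23/66, 12/55)

mu_0=-23/66, tau_0^2=12/55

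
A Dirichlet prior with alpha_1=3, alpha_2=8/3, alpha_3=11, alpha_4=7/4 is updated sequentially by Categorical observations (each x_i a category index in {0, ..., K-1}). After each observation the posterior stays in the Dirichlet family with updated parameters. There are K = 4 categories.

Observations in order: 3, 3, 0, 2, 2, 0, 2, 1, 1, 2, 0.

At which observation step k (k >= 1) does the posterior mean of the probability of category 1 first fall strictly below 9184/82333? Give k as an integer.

obs 1: x=3 → posterior Dirichlet(3, 8/3, 11, 11/4)
obs 2: x=3 → posterior Dirichlet(3, 8/3, 11, 15/4)
obs 3: x=0 → posterior Dirichlet(4, 8/3, 11, 15/4)
obs 4: x=2 → posterior Dirichlet(4, 8/3, 12, 15/4)
obs 5: x=2 → posterior Dirichlet(4, 8/3, 13, 15/4)
obs 6: x=0 → posterior Dirichlet(5, 8/3, 13, 15/4)
obs 7: x=2 → posterior Dirichlet(5, 8/3, 14, 15/4)
obs 8: x=1 → posterior Dirichlet(5, 11/3, 14, 15/4)
obs 9: x=1 → posterior Dirichlet(5, 14/3, 14, 15/4)
obs 10: x=2 → posterior Dirichlet(5, 14/3, 15, 15/4)
obs 11: x=0 → posterior Dirichlet(6, 14/3, 15, 15/4)

k = 6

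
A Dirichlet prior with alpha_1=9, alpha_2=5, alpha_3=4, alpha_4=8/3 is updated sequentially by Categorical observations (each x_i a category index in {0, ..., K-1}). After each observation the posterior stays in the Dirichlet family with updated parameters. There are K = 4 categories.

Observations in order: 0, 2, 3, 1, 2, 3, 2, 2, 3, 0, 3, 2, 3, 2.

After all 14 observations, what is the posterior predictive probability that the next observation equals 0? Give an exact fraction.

33/104

obs 1: x=0 → posterior Dirichlet(10, 5, 4, 8/3)
obs 2: x=2 → posterior Dirichlet(10, 5, 5, 8/3)
obs 3: x=3 → posterior Dirichlet(10, 5, 5, 11/3)
obs 4: x=1 → posterior Dirichlet(10, 6, 5, 11/3)
obs 5: x=2 → posterior Dirichlet(10, 6, 6, 11/3)
obs 6: x=3 → posterior Dirichlet(10, 6, 6, 14/3)
obs 7: x=2 → posterior Dirichlet(10, 6, 7, 14/3)
obs 8: x=2 → posterior Dirichlet(10, 6, 8, 14/3)
obs 9: x=3 → posterior Dirichlet(10, 6, 8, 17/3)
obs 10: x=0 → posterior Dirichlet(11, 6, 8, 17/3)
obs 11: x=3 → posterior Dirichlet(11, 6, 8, 20/3)
obs 12: x=2 → posterior Dirichlet(11, 6, 9, 20/3)
obs 13: x=3 → posterior Dirichlet(11, 6, 9, 23/3)
obs 14: x=2 → posterior Dirichlet(11, 6, 10, 23/3)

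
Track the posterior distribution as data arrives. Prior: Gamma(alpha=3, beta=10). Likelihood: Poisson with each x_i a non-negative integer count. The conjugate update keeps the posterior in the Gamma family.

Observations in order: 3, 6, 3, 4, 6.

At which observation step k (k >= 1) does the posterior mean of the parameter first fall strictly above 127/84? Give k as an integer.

k = 5

obs 1: x=3 → posterior Gamma(6, 11)
obs 2: x=6 → posterior Gamma(12, 12)
obs 3: x=3 → posterior Gamma(15, 13)
obs 4: x=4 → posterior Gamma(19, 14)
obs 5: x=6 → posterior Gamma(25, 15)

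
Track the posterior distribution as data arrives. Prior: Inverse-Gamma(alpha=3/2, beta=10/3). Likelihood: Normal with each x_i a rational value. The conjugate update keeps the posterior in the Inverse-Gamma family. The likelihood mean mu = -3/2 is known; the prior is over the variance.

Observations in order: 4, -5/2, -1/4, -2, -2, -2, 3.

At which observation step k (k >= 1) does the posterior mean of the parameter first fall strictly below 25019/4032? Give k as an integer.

k = 6

obs 1: x=4 → posterior Inverse-Gamma(2, 443/24)
obs 2: x=-5/2 → posterior Inverse-Gamma(5/2, 455/24)
obs 3: x=-1/4 → posterior Inverse-Gamma(3, 1895/96)
obs 4: x=-2 → posterior Inverse-Gamma(7/2, 1907/96)
obs 5: x=-2 → posterior Inverse-Gamma(4, 1919/96)
obs 6: x=-2 → posterior Inverse-Gamma(9/2, 1931/96)
obs 7: x=3 → posterior Inverse-Gamma(5, 2903/96)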